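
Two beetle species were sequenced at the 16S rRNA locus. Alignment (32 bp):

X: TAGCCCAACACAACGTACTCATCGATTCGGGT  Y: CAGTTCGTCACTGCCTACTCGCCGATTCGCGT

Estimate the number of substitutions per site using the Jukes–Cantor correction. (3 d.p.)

The sequences differ at 11 of 32 sites, so p = 11/32 = 0.34375.
d = −(3/4) ln(1 − 4p/3) = −0.75 ln(1 − 0.458333) = −0.75 ln(0.541667)
  = −0.75 × (-0.613104) = 0.459828 substitutions/site.

0.460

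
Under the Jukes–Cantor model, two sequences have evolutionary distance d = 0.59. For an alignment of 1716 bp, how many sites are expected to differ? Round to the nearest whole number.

701

Invert JC69: p = (3/4)(1 − e^(−4d/3)) = 0.75 × (1 − e^(-0.786667)) = 0.75 × (1 − 0.455360) = 0.408480.
Expected differing sites = pL ≈ 0.408480 × 1716 = 700.95168 ≈ 701.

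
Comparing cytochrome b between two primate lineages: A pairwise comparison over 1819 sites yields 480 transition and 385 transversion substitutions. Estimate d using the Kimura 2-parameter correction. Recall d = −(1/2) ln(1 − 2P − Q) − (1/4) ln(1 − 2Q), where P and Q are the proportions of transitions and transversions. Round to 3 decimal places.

0.810

P = 480/1819 ≈ 0.263881 and Q = 385/1819 ≈ 0.211655.
Under the Kimura two-parameter model, d = −½ ln(1 − 2P − Q) − ¼ ln(1 − 2Q).
1 − 2P − Q = 0.260583, giving −½ ln(0.260583) = 0.672417.
1 − 2Q = 0.57669, giving −¼ ln(0.57669) = 0.137613.
d = 0.672417 + 0.137613 = 0.810030.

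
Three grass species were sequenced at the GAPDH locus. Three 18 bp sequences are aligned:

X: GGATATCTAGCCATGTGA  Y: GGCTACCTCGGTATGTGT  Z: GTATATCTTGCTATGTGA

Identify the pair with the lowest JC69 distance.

X and Z

X–Y: 6/18 differ, p = 0.333, d = 0.441.
X–Z: 3/18 differ, p = 0.167, d = 0.188.
Y–Z: 6/18 differ, p = 0.333, d = 0.441.
The smallest distance is between X and Z.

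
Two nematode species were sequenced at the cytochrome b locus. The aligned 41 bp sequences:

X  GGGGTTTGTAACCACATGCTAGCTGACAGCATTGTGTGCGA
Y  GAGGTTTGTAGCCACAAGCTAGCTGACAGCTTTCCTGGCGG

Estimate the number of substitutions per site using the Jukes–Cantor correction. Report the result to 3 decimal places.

0.260

The sequences differ at 9 of 41 sites (2, 11, 17, 31, 34, 35, 36, 37, 41), so p = 9/41 ≈ 0.219512.
d = −(3/4) ln(1 − 4p/3) = −0.75 ln(1 − 0.292683) = −0.75 ln(0.707317)
  = −0.75 × (-0.346276) = 0.259707 substitutions/site.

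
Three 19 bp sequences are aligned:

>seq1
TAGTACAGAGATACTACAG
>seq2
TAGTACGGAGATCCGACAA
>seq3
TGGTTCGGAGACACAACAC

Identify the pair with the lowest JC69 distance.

seq1 and seq2

seq1–seq2: 4/19 differ, p = 0.211, d = 0.247.
seq1–seq3: 6/19 differ, p = 0.316, d = 0.410.
seq2–seq3: 6/19 differ, p = 0.316, d = 0.410.
The smallest distance is between seq1 and seq2.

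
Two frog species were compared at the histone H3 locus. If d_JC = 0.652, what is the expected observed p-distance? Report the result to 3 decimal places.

p = (3/4)(1 − e^(−4d/3)) = 0.75 × (1 − e^(-0.869333)) = 0.75 × (1 − 0.419231) = 0.435577.

0.436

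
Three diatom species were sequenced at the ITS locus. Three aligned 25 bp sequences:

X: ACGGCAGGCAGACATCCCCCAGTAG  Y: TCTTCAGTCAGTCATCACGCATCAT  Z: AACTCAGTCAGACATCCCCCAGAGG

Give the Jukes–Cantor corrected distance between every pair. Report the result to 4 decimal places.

X–Y: 10/25 sites differ → p = 0.4, d = −0.75 ln(1 − 0.533333) = 0.571605 ≈ 0.5716.
X–Z: 6/25 sites differ → p = 0.24, d = −0.75 ln(1 − 0.32) = 0.289247 ≈ 0.2892.
Y–Z: 10/25 sites differ → p = 0.4, d = −0.75 ln(1 − 0.533333) = 0.571605 ≈ 0.5716.

d(X,Y) = 0.5716, d(X,Z) = 0.2892, d(Y,Z) = 0.5716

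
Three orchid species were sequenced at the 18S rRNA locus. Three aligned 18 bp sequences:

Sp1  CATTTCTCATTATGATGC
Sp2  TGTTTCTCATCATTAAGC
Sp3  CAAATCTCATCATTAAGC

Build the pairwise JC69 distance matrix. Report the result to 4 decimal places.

d(Sp1,Sp2) = 0.3470, d(Sp1,Sp3) = 0.3470, d(Sp2,Sp3) = 0.2635

Sp1–Sp2: 5/18 sites differ → p ≈ 0.277778, d = −0.75 ln(1 − 0.370371) = 0.346968 ≈ 0.3470.
Sp1–Sp3: 5/18 sites differ → p ≈ 0.277778, d = −0.75 ln(1 − 0.370371) = 0.346968 ≈ 0.3470.
Sp2–Sp3: 4/18 sites differ → p ≈ 0.222222, d = −0.75 ln(1 − 0.296296) = 0.263548 ≈ 0.2635.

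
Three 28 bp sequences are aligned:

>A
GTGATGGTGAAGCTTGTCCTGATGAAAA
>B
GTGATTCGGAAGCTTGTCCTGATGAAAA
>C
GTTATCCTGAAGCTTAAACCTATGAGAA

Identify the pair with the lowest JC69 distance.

A–B: 3/28 differ, p = 0.107, d = 0.116.
A–C: 9/28 differ, p = 0.321, d = 0.420.
B–C: 9/28 differ, p = 0.321, d = 0.420.
The smallest distance is between A and B.

A and B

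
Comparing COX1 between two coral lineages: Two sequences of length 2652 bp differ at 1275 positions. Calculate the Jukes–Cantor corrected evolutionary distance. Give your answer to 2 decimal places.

0.77

p = 1275/2652 ≈ 0.480769.
d = −(3/4) ln(1 − 4p/3) = −0.75 ln(1 − 0.641025) = −0.75 ln(0.358975)
  = −0.75 × (-1.024503) = 0.768377 substitutions/site.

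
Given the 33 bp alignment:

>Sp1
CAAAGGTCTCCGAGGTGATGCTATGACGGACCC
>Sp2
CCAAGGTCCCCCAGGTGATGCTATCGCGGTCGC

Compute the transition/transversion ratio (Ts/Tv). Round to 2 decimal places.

Transitions are A↔G and C↔T; transversions are all other mismatches.
Transitions: 2. Transversions: 5.
R = 2/5 = 0.40.

0.40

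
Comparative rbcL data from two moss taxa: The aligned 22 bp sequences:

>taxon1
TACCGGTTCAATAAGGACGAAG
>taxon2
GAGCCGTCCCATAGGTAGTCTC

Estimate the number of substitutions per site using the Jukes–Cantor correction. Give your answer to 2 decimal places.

The sequences differ at 12 of 22 sites, so p = 12/22 ≈ 0.545455.
d = −(3/4) ln(1 − 4p/3) = −0.75 ln(1 − 0.727273) = −0.75 ln(0.272727)
  = −0.75 × (-1.299284) = 0.974463 substitutions/site.

0.97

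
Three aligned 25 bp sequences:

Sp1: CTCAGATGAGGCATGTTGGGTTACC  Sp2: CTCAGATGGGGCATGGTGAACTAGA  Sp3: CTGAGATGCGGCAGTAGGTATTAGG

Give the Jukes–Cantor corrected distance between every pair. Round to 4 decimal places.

Sp1–Sp2: 7/25 sites differ → p = 0.28, d = −0.75 ln(1 − 0.373333) = 0.350505 ≈ 0.3505.
Sp1–Sp3: 10/25 sites differ → p = 0.4, d = −0.75 ln(1 − 0.533333) = 0.571605 ≈ 0.5716.
Sp2–Sp3: 9/25 sites differ → p = 0.36, d = −0.75 ln(1 − 0.48) = 0.490445 ≈ 0.4904.

d(Sp1,Sp2) = 0.3505, d(Sp1,Sp3) = 0.5716, d(Sp2,Sp3) = 0.4904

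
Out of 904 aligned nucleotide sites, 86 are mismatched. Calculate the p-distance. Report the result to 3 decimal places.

p = 86/904 = 0.095132… ≈ 0.095 (to 3 d.p.).

0.095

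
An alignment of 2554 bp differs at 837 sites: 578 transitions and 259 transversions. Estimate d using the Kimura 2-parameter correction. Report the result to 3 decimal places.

0.460

P = 578/2554 ≈ 0.226312 and Q = 259/2554 ≈ 0.10141.
Under the Kimura two-parameter model, d = −½ ln(1 − 2P − Q) − ¼ ln(1 − 2Q).
1 − 2P − Q = 0.445966, giving −½ ln(0.445966) = 0.403756.
1 − 2Q = 0.79718, giving −¼ ln(0.79718) = 0.056669.
d = 0.403756 + 0.056669 = 0.460425.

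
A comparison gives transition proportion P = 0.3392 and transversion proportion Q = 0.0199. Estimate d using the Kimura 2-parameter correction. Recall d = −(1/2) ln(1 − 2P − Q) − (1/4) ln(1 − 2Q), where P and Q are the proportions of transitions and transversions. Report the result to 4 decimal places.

0.6093

Under the Kimura two-parameter model, d = −½ ln(1 − 2P − Q) − ¼ ln(1 − 2Q).
1 − 2P − Q = 0.3017, giving −½ ln(0.3017) = 0.599161.
1 − 2Q = 0.9602, giving −¼ ln(0.9602) = 0.010153.
d = 0.599161 + 0.010153 = 0.609314.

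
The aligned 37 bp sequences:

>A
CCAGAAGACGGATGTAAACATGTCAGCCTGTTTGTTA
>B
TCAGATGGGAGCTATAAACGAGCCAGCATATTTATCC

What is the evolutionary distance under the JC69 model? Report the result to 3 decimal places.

0.583

The sequences differ at 15 of 37 sites, so p = 15/37 ≈ 0.405405.
d = −(3/4) ln(1 − 4p/3) = −0.75 ln(1 − 0.54054) = −0.75 ln(0.45946)
  = −0.75 × (-0.777703) = 0.583277 substitutions/site.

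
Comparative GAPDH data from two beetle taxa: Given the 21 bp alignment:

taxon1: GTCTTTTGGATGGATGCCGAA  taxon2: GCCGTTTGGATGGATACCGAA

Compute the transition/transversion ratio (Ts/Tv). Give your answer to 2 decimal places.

Transitions are A↔G and C↔T; transversions are all other mismatches.
Transitions: 2. Transversions: 1.
R = 2/1 = 2.00.

2.00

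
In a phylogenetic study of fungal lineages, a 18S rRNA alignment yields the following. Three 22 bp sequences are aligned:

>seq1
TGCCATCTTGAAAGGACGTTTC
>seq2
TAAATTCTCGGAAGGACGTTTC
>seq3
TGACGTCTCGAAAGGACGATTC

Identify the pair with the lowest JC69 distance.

seq1 and seq3

seq1–seq2: 6/22 differ, p = 0.273, d = 0.339.
seq1–seq3: 4/22 differ, p = 0.182, d = 0.208.
seq2–seq3: 5/22 differ, p = 0.227, d = 0.271.
The smallest distance is between seq1 and seq3.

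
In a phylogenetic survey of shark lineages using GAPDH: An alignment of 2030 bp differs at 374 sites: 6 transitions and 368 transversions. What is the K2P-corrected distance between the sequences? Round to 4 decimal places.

0.2162

P = 6/2030 ≈ 0.002956 and Q = 368/2030 ≈ 0.181281.
Under the Kimura two-parameter model, d = −½ ln(1 − 2P − Q) − ¼ ln(1 − 2Q).
1 − 2P − Q = 0.812807, giving −½ ln(0.812807) = 0.103631.
1 − 2Q = 0.637438, giving −¼ ln(0.637438) = 0.112575.
d = 0.103631 + 0.112575 = 0.216206.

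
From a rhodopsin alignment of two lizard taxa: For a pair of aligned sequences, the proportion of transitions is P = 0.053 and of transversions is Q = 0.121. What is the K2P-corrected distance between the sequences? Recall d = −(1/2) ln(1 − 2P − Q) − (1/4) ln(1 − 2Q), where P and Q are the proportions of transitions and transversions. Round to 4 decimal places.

Under the Kimura two-parameter model, d = −½ ln(1 − 2P − Q) − ¼ ln(1 − 2Q).
1 − 2P − Q = 0.773, giving −½ ln(0.773) = 0.128738.
1 − 2Q = 0.758, giving −¼ ln(0.758) = 0.069268.
d = 0.128738 + 0.069268 = 0.198006.

0.1980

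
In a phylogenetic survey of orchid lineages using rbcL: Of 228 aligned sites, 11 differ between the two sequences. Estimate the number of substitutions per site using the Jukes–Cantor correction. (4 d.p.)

p = 11/228 ≈ 0.048246.
d = −(3/4) ln(1 − 4p/3) = −0.75 ln(1 − 0.064328) = −0.75 ln(0.935672)
  = −0.75 × (-0.066490) = 0.049868 substitutions/site.

0.0499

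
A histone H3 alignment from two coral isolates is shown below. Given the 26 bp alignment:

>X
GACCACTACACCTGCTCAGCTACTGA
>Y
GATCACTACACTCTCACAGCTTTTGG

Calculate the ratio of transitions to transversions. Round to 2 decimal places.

Transitions are A↔G and C↔T; transversions are all other mismatches.
Transitions: 5. Transversions: 3.
R = 5/3 = 1.666666… ≈ 1.67 (to 2 d.p.).

1.67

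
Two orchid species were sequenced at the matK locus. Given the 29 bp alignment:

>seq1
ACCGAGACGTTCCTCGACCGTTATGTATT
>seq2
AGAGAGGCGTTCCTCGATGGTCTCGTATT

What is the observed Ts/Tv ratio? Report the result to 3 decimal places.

1.000

Transitions are A↔G and C↔T; transversions are all other mismatches.
Transitions: 4. Transversions: 4.
R = 4/4 = 1.000.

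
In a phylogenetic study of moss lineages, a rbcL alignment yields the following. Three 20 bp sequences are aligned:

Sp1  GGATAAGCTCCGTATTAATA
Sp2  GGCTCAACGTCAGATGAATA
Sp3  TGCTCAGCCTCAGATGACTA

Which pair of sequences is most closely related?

Sp1–Sp2: 8/20 differ, p = 0.400, d = 0.572.
Sp1–Sp3: 9/20 differ, p = 0.450, d = 0.687.
Sp2–Sp3: 4/20 differ, p = 0.200, d = 0.233.
The smallest distance is between Sp2 and Sp3.

Sp2 and Sp3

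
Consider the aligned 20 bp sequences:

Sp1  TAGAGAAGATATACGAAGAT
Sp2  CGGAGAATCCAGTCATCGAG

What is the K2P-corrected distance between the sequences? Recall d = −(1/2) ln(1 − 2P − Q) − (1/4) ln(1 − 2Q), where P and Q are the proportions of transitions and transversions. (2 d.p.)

0.99

Of 20 sites, 4 differences are transitions and 7 are transversions, so P = 4/20 = 0.2 and Q = 7/20 = 0.35.
Under the Kimura two-parameter model, d = −½ ln(1 − 2P − Q) − ¼ ln(1 − 2Q).
1 − 2P − Q = 0.25, giving −½ ln(0.25) = 0.693147.
1 − 2Q = 0.3, giving −¼ ln(0.3) = 0.300993.
d = 0.693147 + 0.300993 = 0.994140.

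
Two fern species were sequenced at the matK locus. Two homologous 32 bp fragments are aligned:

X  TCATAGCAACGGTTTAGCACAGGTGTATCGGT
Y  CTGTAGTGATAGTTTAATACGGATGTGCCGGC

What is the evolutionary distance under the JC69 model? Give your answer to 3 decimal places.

0.657

The sequences differ at 14 of 32 sites, so p = 14/32 = 0.4375.
d = −(3/4) ln(1 − 4p/3) = −0.75 ln(1 − 0.583333) = −0.75 ln(0.416667)
  = −0.75 × (-0.875468) = 0.656601 substitutions/site.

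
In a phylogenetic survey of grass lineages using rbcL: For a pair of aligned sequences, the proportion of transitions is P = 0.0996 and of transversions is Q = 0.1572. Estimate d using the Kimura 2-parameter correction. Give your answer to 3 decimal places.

Under the Kimura two-parameter model, d = −½ ln(1 − 2P − Q) − ¼ ln(1 − 2Q).
1 − 2P − Q = 0.6436, giving −½ ln(0.6436) = 0.220339.
1 − 2Q = 0.6856, giving −¼ ln(0.6856) = 0.094365.
d = 0.220339 + 0.094365 = 0.314704.

0.315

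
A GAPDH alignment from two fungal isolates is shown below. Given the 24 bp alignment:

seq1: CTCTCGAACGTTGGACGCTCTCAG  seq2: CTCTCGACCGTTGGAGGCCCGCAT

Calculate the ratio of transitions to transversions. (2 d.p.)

Transitions are A↔G and C↔T; transversions are all other mismatches.
Transitions: 1. Transversions: 4.
R = 1/4 = 0.25.

0.25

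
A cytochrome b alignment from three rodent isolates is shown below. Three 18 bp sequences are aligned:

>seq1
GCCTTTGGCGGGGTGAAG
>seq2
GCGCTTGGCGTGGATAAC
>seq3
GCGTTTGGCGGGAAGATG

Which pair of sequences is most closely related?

seq1–seq2: 6/18 differ, p = 0.333, d = 0.441.
seq1–seq3: 4/18 differ, p = 0.222, d = 0.264.
seq2–seq3: 6/18 differ, p = 0.333, d = 0.441.
The smallest distance is between seq1 and seq3.

seq1 and seq3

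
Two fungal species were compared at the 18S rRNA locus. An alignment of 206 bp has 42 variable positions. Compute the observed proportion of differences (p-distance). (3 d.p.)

0.204

p = 42/206 = 0.203883… ≈ 0.204 (to 3 d.p.).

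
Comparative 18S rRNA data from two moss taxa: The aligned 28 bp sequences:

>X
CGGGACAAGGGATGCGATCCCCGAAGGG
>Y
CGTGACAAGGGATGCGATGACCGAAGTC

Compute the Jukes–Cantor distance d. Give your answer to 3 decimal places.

0.204

The sequences differ at 5 of 28 sites (3, 19, 20, 27, 28), so p = 5/28 ≈ 0.178571.
d = −(3/4) ln(1 − 4p/3) = −0.75 ln(1 − 0.238095) = −0.75 ln(0.761905)
  = −0.75 × (-0.271933) = 0.203950 substitutions/site.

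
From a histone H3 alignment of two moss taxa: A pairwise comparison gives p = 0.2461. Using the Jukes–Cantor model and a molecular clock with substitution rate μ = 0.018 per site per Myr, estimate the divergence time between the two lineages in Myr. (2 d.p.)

8.29

d = −(3/4) ln(1 − 4p/3) = −0.75 ln(1 − 0.328133) = −0.75 ln(0.671867)
  = −0.75 × (-0.397695) = 0.298271 substitutions/site.
Under a molecular clock d = 2μt, so t = d/(2μ) = 0.298271 / (2 × 0.018) = 8.29 Myr.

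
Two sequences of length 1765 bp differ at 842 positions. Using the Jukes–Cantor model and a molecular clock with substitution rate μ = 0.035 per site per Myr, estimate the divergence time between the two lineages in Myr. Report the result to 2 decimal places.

10.83

p = 842/1765 ≈ 0.477054.
d = −(3/4) ln(1 − 4p/3) = −0.75 ln(1 − 0.636072) = −0.75 ln(0.363928)
  = −0.75 × (-1.010799) = 0.758099 substitutions/site.
Under a molecular clock d = 2μt, so t = d/(2μ) = 0.758099 / (2 × 0.035) = 10.83 Myr.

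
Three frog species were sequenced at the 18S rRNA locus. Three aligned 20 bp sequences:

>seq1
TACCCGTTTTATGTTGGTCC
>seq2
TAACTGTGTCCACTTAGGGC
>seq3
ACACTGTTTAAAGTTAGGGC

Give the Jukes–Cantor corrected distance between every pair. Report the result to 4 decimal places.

d(seq1,seq2) = 0.8240, d(seq1,seq3) = 0.6872, d(seq2,seq3) = 0.3831

seq1–seq2: 10/20 sites differ → p = 0.5, d = −0.75 ln(1 − 0.666667) = 0.823960 ≈ 0.8240.
seq1–seq3: 9/20 sites differ → p = 0.45, d = −0.75 ln(1 − 0.6) = 0.687218 ≈ 0.6872.
seq2–seq3: 6/20 sites differ → p = 0.3, d = −0.75 ln(1 − 0.4) = 0.383119 ≈ 0.3831.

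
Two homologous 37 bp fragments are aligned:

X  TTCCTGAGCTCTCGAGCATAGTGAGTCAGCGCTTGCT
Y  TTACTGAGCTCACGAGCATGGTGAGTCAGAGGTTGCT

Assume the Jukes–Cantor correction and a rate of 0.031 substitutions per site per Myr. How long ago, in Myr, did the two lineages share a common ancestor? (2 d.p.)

2.40

The sequences differ at 5 of 37 sites (3, 12, 20, 30, 32), so p = 5/37 ≈ 0.135135.
d = −(3/4) ln(1 − 4p/3) = −0.75 ln(1 − 0.18018) = −0.75 ln(0.81982)
  = −0.75 × (-0.198670) = 0.149003 substitutions/site.
Under a molecular clock d = 2μt, so t = d/(2μ) = 0.149003 / (2 × 0.031) = 2.40 Myr.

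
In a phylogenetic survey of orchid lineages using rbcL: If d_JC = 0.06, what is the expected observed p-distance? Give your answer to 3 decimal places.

0.058

p = (3/4)(1 − e^(−4d/3)) = 0.75 × (1 − e^(-0.08)) = 0.75 × (1 − 0.923116) = 0.057663.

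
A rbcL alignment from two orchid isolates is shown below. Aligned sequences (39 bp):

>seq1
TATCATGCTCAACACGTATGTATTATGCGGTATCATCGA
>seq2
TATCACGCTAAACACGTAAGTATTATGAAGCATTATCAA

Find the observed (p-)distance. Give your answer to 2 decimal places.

0.21

The sequences differ at 8 of 39 positions (sites 6, 10, 19, 28, 29, 31, 34, 38).
p = 8/39 = 0.205128… ≈ 0.21 (to 2 d.p.).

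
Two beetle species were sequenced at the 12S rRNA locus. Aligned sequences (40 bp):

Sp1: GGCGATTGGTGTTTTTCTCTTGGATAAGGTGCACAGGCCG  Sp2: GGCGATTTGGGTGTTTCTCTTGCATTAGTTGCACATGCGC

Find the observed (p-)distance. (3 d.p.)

The sequences differ at 9 of 40 positions (sites 8, 10, 13, 23, 26, 29, 36, 39, 40).
p = 9/40 = 0.225.

0.225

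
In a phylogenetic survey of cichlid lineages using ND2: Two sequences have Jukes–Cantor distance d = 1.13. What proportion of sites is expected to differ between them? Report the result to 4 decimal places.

0.5838

p = (3/4)(1 − e^(−4d/3)) = 0.75 × (1 − e^(-1.506667)) = 0.75 × (1 − 0.221647) = 0.583765.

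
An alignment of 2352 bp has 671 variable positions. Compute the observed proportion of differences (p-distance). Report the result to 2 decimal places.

0.29

p = 671/2352 = 0.285289… ≈ 0.29 (to 2 d.p.).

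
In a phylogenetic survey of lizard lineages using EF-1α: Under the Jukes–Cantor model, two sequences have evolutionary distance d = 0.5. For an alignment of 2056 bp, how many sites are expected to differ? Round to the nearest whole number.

Invert JC69: p = (3/4)(1 − e^(−4d/3)) = 0.75 × (1 − e^(-0.666667)) = 0.75 × (1 − 0.513417) = 0.364937.
Expected differing sites = pL ≈ 0.364937 × 2056 = 750.310472 ≈ 750.

750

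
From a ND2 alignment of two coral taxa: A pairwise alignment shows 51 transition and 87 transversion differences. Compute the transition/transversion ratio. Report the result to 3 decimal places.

R = 51/87 = 0.586206… ≈ 0.586 (to 3 d.p.).

0.586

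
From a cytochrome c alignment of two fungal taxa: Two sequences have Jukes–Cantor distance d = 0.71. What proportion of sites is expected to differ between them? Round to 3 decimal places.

p = (3/4)(1 − e^(−4d/3)) = 0.75 × (1 − e^(-0.946667)) = 0.75 × (1 − 0.388032) = 0.458976.

0.459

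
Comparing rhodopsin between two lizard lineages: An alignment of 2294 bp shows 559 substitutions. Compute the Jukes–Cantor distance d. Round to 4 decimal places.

p = 559/2294 ≈ 0.243679.
d = −(3/4) ln(1 − 4p/3) = −0.75 ln(1 − 0.324905) = −0.75 ln(0.675095)
  = −0.75 × (-0.392902) = 0.294677 substitutions/site.

0.2947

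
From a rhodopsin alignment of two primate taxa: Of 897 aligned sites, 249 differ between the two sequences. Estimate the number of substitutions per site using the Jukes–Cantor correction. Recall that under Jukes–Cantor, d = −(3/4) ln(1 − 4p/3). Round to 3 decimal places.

0.347

p = 249/897 ≈ 0.277592.
d = −(3/4) ln(1 − 4p/3) = −0.75 ln(1 − 0.370123) = −0.75 ln(0.629877)
  = −0.75 × (-0.462231) = 0.346673 substitutions/site.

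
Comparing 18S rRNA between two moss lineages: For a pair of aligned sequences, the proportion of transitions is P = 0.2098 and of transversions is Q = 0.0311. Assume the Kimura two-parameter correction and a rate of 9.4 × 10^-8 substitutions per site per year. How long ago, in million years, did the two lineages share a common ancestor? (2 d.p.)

Under the Kimura two-parameter model, d = −½ ln(1 − 2P − Q) − ¼ ln(1 − 2Q).
1 − 2P − Q = 0.5493, giving −½ ln(0.5493) = 0.299555.
1 − 2Q = 0.9378, giving −¼ ln(0.9378) = 0.016055.
d = 0.299555 + 0.016055 = 0.315610.
Under a molecular clock d = 2μt, so t = d/(2μ) = 0.315610 / (2 × 9.4 × 10^-8) = 1.68 million years.

1.68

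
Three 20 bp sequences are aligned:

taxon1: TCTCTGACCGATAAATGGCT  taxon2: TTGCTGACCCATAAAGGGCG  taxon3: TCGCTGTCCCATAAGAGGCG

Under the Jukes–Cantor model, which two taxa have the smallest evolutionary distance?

taxon2 and taxon3

taxon1–taxon2: 5/20 differ, p = 0.250, d = 0.304.
taxon1–taxon3: 6/20 differ, p = 0.300, d = 0.383.
taxon2–taxon3: 4/20 differ, p = 0.200, d = 0.233.
The smallest distance is between taxon2 and taxon3.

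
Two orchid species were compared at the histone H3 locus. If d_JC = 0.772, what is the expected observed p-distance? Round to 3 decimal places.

0.482

p = (3/4)(1 − e^(−4d/3)) = 0.75 × (1 − e^(-1.029333)) = 0.75 × (1 − 0.357245) = 0.482066.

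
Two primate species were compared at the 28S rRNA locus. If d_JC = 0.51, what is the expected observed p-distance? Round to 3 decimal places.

0.370

p = (3/4)(1 − e^(−4d/3)) = 0.75 × (1 − e^(-0.68)) = 0.75 × (1 − 0.506617) = 0.370037.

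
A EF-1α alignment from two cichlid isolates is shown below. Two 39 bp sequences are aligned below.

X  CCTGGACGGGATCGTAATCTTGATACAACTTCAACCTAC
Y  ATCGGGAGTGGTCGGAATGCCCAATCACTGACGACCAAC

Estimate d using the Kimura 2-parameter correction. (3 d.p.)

0.872

Of 39 sites, 8 differences are transitions and 12 are transversions, so P = 8/39 ≈ 0.205128 and Q = 12/39 ≈ 0.307692.
Under the Kimura two-parameter model, d = −½ ln(1 − 2P − Q) − ¼ ln(1 − 2Q).
1 − 2P − Q = 0.282052, giving −½ ln(0.282052) = 0.632832.
1 − 2Q = 0.384616, giving −¼ ln(0.384616) = 0.238877.
d = 0.632832 + 0.238877 = 0.871709.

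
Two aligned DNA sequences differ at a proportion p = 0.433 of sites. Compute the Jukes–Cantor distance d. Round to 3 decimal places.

d = −(3/4) ln(1 − 4p/3) = −0.75 ln(1 − 0.577333) = −0.75 ln(0.422667)
  = −0.75 × (-0.861171) = 0.645878 substitutions/site.

0.646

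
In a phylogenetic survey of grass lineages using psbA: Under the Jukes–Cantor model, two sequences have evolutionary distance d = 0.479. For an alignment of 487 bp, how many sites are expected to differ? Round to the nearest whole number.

Invert JC69: p = (3/4)(1 − e^(−4d/3)) = 0.75 × (1 − e^(-0.638667)) = 0.75 × (1 − 0.527996) = 0.354003.
Expected differing sites = pL ≈ 0.354003 × 487 = 172.399461 ≈ 172.

172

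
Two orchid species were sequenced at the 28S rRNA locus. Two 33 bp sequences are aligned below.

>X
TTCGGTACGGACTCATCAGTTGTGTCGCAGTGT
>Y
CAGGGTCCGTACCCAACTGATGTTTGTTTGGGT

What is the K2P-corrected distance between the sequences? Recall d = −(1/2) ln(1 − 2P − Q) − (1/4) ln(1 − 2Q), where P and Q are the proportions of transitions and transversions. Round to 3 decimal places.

0.719

Of 33 sites, 3 differences are transitions and 12 are transversions, so P = 3/33 ≈ 0.090909 and Q = 12/33 ≈ 0.363636.
Under the Kimura two-parameter model, d = −½ ln(1 − 2P − Q) − ¼ ln(1 − 2Q).
1 − 2P − Q = 0.454546, giving −½ ln(0.454546) = 0.394228.
1 − 2Q = 0.272728, giving −¼ ln(0.272728) = 0.324820.
d = 0.394228 + 0.324820 = 0.719048.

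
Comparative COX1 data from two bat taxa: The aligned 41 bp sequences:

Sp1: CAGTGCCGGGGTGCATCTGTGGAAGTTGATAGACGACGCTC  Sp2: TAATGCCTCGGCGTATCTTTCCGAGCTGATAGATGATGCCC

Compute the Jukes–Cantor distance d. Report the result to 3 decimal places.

The sequences differ at 14 of 41 sites, so p = 14/41 ≈ 0.341463.
d = −(3/4) ln(1 − 4p/3) = −0.75 ln(1 − 0.455284) = −0.75 ln(0.544716)
  = −0.75 × (-0.607491) = 0.455618 substitutions/site.

0.456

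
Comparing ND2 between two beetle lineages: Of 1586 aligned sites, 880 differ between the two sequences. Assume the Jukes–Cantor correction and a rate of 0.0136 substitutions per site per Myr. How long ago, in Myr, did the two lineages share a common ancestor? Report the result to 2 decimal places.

37.12

p = 880/1586 ≈ 0.554855.
d = −(3/4) ln(1 − 4p/3) = −0.75 ln(1 − 0.739807) = −0.75 ln(0.260193)
  = −0.75 × (-1.346332) = 1.009749 substitutions/site.
Under a molecular clock d = 2μt, so t = d/(2μ) = 1.009749 / (2 × 0.0136) = 37.12 Myr.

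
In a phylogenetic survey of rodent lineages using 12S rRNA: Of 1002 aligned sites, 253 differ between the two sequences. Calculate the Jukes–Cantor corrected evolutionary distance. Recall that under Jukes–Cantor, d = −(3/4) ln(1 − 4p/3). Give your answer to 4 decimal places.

0.3079

p = 253/1002 ≈ 0.252495.
d = −(3/4) ln(1 − 4p/3) = −0.75 ln(1 − 0.33666) = −0.75 ln(0.66334)
  = −0.75 × (-0.410468) = 0.307851 substitutions/site.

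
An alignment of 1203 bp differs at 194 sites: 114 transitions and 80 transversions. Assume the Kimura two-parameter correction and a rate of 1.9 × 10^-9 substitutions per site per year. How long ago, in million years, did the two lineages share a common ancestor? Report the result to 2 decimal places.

48.30

P = 114/1203 ≈ 0.094763 and Q = 80/1203 ≈ 0.0665.
Under the Kimura two-parameter model, d = −½ ln(1 − 2P − Q) − ¼ ln(1 − 2Q).
1 − 2P − Q = 0.743974, giving −½ ln(0.743974) = 0.147875.
1 − 2Q = 0.867, giving −¼ ln(0.867) = 0.035679.
d = 0.147875 + 0.035679 = 0.183554.
Under a molecular clock d = 2μt, so t = d/(2μ) = 0.183554 / (2 × 1.9 × 10^-9) = 48.30 million years.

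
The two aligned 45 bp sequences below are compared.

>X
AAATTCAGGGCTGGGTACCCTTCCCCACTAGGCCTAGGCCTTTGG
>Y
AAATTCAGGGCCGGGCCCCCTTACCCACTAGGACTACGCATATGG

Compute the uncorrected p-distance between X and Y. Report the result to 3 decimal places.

0.178

The sequences differ at 8 of 45 positions (sites 12, 16, 17, 23, 33, 37, 40, 42).
p = 8/45 = 0.177777… ≈ 0.178 (to 3 d.p.).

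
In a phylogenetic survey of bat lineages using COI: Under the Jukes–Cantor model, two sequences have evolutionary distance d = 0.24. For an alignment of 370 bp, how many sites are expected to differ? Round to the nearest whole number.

Invert JC69: p = (3/4)(1 − e^(−4d/3)) = 0.75 × (1 − e^(-0.32)) = 0.75 × (1 − 0.726149) = 0.205388.
Expected differing sites = pL ≈ 0.205388 × 370 = 75.99356 ≈ 76.

76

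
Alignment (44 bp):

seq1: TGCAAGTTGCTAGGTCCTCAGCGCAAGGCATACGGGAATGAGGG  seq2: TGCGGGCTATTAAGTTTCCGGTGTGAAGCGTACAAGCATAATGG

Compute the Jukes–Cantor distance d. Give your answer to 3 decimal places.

The sequences differ at 20 of 44 sites, so p = 20/44 ≈ 0.454545.
d = −(3/4) ln(1 − 4p/3) = −0.75 ln(1 − 0.60606) = −0.75 ln(0.39394)
  = −0.75 × (-0.931557) = 0.698668 substitutions/site.

0.699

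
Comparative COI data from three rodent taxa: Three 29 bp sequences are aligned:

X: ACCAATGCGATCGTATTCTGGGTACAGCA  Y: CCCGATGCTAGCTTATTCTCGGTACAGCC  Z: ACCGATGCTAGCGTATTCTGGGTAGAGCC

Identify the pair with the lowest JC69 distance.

X–Y: 7/29 differ, p = 0.241, d = 0.291.
X–Z: 5/29 differ, p = 0.172, d = 0.196.
Y–Z: 4/29 differ, p = 0.138, d = 0.152.
The smallest distance is between Y and Z.

Y and Z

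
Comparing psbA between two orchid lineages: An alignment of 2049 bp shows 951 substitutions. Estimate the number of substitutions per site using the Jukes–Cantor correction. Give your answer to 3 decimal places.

0.723

p = 951/2049 ≈ 0.464129.
d = −(3/4) ln(1 − 4p/3) = −0.75 ln(1 − 0.618839) = −0.75 ln(0.381161)
  = −0.75 × (-0.964533) = 0.723400 substitutions/site.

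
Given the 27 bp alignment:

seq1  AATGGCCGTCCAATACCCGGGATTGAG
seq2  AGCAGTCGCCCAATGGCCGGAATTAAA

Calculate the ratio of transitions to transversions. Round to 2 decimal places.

Transitions are A↔G and C↔T; transversions are all other mismatches.
Transitions: 9. Transversions: 1.
R = 9/1 = 9.00.

9.00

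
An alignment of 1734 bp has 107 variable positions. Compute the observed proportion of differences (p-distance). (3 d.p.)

0.062

p = 107/1734 = 0.061707… ≈ 0.062 (to 3 d.p.).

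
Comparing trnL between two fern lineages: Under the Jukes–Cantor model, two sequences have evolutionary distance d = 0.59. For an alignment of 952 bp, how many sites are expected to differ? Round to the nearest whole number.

Invert JC69: p = (3/4)(1 − e^(−4d/3)) = 0.75 × (1 − e^(-0.786667)) = 0.75 × (1 − 0.455360) = 0.408480.
Expected differing sites = pL ≈ 0.408480 × 952 = 388.87296 ≈ 389.

389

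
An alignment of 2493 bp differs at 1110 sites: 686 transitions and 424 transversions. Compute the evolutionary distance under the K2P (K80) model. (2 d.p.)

P = 686/2493 ≈ 0.27517 and Q = 424/2493 ≈ 0.170076.
Under the Kimura two-parameter model, d = −½ ln(1 − 2P − Q) − ¼ ln(1 − 2Q).
1 − 2P − Q = 0.279584, giving −½ ln(0.279584) = 0.637226.
1 − 2Q = 0.659848, giving −¼ ln(0.659848) = 0.103936.
d = 0.637226 + 0.103936 = 0.741162.

0.74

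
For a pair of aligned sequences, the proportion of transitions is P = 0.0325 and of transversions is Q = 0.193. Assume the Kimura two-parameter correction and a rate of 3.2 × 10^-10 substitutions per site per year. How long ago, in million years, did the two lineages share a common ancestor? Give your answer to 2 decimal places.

Under the Kimura two-parameter model, d = −½ ln(1 − 2P − Q) − ¼ ln(1 − 2Q).
1 − 2P − Q = 0.742, giving −½ ln(0.742) = 0.149203.
1 − 2Q = 0.614, giving −¼ ln(0.614) = 0.121940.
d = 0.149203 + 0.121940 = 0.271143.
Under a molecular clock d = 2μt, so t = d/(2μ) = 0.271143 / (2 × 3.2 × 10^-10) = 423.66 million years.

423.66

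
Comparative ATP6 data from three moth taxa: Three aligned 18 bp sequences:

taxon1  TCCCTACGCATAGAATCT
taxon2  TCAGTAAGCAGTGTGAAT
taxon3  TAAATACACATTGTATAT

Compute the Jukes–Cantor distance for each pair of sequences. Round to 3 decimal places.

taxon1–taxon2: 9/18 sites differ → p = 0.5, d = −0.75 ln(1 − 0.666667) = 0.823960 ≈ 0.824.
taxon1–taxon3: 7/18 sites differ → p ≈ 0.388889, d = −0.75 ln(1 − 0.518519) = 0.548166 ≈ 0.548.
taxon2–taxon3: 7/18 sites differ → p ≈ 0.388889, d = −0.75 ln(1 − 0.518519) = 0.548166 ≈ 0.548.

d(taxon1,taxon2) = 0.824, d(taxon1,taxon3) = 0.548, d(taxon2,taxon3) = 0.548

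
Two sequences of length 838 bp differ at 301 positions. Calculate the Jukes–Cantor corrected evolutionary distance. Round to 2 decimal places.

0.49

p = 301/838 ≈ 0.359189.
d = −(3/4) ln(1 − 4p/3) = −0.75 ln(1 − 0.478919) = −0.75 ln(0.521081)
  = −0.75 × (-0.651850) = 0.488888 substitutions/site.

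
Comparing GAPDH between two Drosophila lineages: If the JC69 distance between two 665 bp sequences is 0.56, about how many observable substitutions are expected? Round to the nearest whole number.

Invert JC69: p = (3/4)(1 − e^(−4d/3)) = 0.75 × (1 − e^(-0.746667)) = 0.75 × (1 − 0.473944) = 0.394542.
Expected differing sites = pL ≈ 0.394542 × 665 = 262.37043 ≈ 262.

262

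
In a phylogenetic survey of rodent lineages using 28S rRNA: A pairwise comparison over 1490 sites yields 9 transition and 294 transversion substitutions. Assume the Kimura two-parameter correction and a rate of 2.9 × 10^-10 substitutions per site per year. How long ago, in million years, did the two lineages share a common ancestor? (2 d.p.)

418.89

P = 9/1490 ≈ 0.00604 and Q = 294/1490 ≈ 0.197315.
Under the Kimura two-parameter model, d = −½ ln(1 − 2P − Q) − ¼ ln(1 − 2Q).
1 − 2P − Q = 0.790605, giving −½ ln(0.790605) = 0.117478.
1 − 2Q = 0.60537, giving −¼ ln(0.60537) = 0.125479.
d = 0.117478 + 0.125479 = 0.242957.
Under a molecular clock d = 2μt, so t = d/(2μ) = 0.242957 / (2 × 2.9 × 10^-10) = 418.89 million years.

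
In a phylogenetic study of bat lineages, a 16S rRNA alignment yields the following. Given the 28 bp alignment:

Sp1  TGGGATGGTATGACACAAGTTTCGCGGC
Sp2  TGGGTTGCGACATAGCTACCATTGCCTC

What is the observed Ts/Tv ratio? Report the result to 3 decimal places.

0.500

Transitions are A↔G and C↔T; transversions are all other mismatches.
Transitions: 5. Transversions: 10.
R = 5/10 = 0.500.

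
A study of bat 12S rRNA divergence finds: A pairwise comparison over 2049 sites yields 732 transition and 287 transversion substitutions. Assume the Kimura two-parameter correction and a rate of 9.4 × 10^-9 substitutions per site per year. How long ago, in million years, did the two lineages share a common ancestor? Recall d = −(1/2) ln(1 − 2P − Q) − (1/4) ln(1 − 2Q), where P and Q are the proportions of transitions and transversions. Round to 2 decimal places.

P = 732/2049 ≈ 0.357247 and Q = 287/2049 ≈ 0.140068.
Under the Kimura two-parameter model, d = −½ ln(1 − 2P − Q) − ¼ ln(1 − 2Q).
1 − 2P − Q = 0.145438, giving −½ ln(0.145438) = 0.964003.
1 − 2Q = 0.719864, giving −¼ ln(0.719864) = 0.082173.
d = 0.964003 + 0.082173 = 1.046176.
Under a molecular clock d = 2μt, so t = d/(2μ) = 1.046176 / (2 × 9.4 × 10^-9) = 55.65 million years.

55.65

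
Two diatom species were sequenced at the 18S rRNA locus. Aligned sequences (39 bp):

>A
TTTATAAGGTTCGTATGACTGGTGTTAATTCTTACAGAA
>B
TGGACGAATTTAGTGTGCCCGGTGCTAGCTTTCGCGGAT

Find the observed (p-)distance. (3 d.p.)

The sequences differ at 18 of 39 positions.
p = 18/39 = 0.461538… ≈ 0.462 (to 3 d.p.).

0.462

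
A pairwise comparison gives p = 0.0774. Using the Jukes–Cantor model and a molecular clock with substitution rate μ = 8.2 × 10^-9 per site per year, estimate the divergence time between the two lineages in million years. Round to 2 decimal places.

d = −(3/4) ln(1 − 4p/3) = −0.75 ln(1 − 0.1032) = −0.75 ln(0.8968)
  = −0.75 × (-0.108922) = 0.081692 substitutions/site.
Under a molecular clock d = 2μt, so t = d/(2μ) = 0.081692 / (2 × 8.2 × 10^-9) = 4.98 million years.

4.98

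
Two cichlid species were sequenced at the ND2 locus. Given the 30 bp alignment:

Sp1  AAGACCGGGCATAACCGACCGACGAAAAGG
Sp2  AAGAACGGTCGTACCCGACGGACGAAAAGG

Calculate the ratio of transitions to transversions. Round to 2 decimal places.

Transitions are A↔G and C↔T; transversions are all other mismatches.
Transitions: 1. Transversions: 4.
R = 1/4 = 0.25.

0.25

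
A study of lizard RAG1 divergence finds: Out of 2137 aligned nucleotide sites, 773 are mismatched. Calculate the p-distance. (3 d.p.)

p = 773/2137 = 0.361722… ≈ 0.362 (to 3 d.p.).

0.362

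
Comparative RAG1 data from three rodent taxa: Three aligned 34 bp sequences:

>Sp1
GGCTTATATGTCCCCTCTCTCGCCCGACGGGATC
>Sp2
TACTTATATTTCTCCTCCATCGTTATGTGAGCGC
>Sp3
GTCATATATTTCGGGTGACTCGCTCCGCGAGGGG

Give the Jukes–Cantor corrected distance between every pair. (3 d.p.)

d(Sp1,Sp2) = 0.665, d(Sp1,Sp3) = 0.665, d(Sp2,Sp3) = 0.665

Sp1–Sp2: 15/34 sites differ → p ≈ 0.441176, d = −0.75 ln(1 − 0.588235) = 0.665477 ≈ 0.665.
Sp1–Sp3: 15/34 sites differ → p ≈ 0.441176, d = −0.75 ln(1 − 0.588235) = 0.665477 ≈ 0.665.
Sp2–Sp3: 15/34 sites differ → p ≈ 0.441176, d = −0.75 ln(1 − 0.588235) = 0.665477 ≈ 0.665.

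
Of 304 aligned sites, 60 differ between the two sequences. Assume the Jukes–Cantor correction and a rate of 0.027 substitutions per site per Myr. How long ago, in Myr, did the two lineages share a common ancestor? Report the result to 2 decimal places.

p = 60/304 ≈ 0.197368.
d = −(3/4) ln(1 − 4p/3) = −0.75 ln(1 − 0.263157) = −0.75 ln(0.736843)
  = −0.75 × (-0.305380) = 0.229035 substitutions/site.
Under a molecular clock d = 2μt, so t = d/(2μ) = 0.229035 / (2 × 0.027) = 4.24 Myr.

4.24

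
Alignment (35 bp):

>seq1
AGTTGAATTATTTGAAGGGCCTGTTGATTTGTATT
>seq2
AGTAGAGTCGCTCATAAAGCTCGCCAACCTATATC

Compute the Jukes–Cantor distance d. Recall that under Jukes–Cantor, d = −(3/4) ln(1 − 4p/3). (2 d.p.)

0.96

The sequences differ at 19 of 35 sites, so p = 19/35 ≈ 0.542857.
d = −(3/4) ln(1 − 4p/3) = −0.75 ln(1 − 0.723809) = −0.75 ln(0.276191)
  = −0.75 × (-1.286663) = 0.964997 substitutions/site.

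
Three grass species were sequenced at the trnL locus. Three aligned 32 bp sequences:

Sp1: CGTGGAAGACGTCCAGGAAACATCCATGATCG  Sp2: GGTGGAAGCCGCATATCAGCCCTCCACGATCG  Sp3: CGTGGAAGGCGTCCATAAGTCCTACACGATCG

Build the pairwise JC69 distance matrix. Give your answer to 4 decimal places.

Sp1–Sp2: 11/32 sites differ → p = 0.34375, d = −0.75 ln(1 − 0.458333) = 0.459828 ≈ 0.4598.
Sp1–Sp3: 8/32 sites differ → p = 0.25, d = −0.75 ln(1 − 0.333333) = 0.304098 ≈ 0.3041.
Sp2–Sp3: 8/32 sites differ → p = 0.25, d = −0.75 ln(1 − 0.333333) = 0.304098 ≈ 0.3041.

d(Sp1,Sp2) = 0.4598, d(Sp1,Sp3) = 0.3041, d(Sp2,Sp3) = 0.3041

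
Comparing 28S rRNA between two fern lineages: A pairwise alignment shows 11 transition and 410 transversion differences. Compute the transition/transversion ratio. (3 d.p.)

0.027

R = 11/410 = 0.026829… ≈ 0.027 (to 3 d.p.).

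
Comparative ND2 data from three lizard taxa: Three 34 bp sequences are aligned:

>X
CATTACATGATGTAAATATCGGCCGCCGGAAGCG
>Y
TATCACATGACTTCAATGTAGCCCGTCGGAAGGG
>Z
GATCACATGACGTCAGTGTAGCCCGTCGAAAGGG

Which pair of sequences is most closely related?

X–Y: 10/34 differ, p = 0.294, d = 0.373.
X–Z: 11/34 differ, p = 0.324, d = 0.423.
Y–Z: 4/34 differ, p = 0.118, d = 0.128.
The smallest distance is between Y and Z.

Y and Z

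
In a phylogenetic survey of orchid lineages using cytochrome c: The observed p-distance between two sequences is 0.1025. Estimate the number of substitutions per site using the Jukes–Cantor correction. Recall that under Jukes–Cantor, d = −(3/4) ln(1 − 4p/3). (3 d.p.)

0.110

d = −(3/4) ln(1 − 4p/3) = −0.75 ln(1 − 0.136667) = −0.75 ln(0.863333)
  = −0.75 × (-0.146955) = 0.110216 substitutions/site.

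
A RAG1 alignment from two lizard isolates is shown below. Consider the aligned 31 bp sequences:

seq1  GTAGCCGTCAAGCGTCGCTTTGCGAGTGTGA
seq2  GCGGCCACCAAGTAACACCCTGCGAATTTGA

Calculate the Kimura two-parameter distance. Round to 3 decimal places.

0.653

Of 31 sites, 10 differences are transitions and 2 are transversions, so P = 10/31 ≈ 0.322581 and Q = 2/31 ≈ 0.064516.
Under the Kimura two-parameter model, d = −½ ln(1 − 2P − Q) − ¼ ln(1 − 2Q).
1 − 2P − Q = 0.290322, giving −½ ln(0.290322) = 0.618382.
1 − 2Q = 0.870968, giving −¼ ln(0.870968) = 0.034538.
d = 0.618382 + 0.034538 = 0.652920.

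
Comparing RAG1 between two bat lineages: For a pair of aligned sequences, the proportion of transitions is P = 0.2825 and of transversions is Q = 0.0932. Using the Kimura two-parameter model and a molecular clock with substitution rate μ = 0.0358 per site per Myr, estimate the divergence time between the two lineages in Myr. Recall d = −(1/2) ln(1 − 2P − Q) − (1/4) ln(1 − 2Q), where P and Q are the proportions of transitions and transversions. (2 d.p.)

Under the Kimura two-parameter model, d = −½ ln(1 − 2P − Q) − ¼ ln(1 − 2Q).
1 − 2P − Q = 0.3418, giving −½ ln(0.3418) = 0.536765.
1 − 2Q = 0.8136, giving −¼ ln(0.8136) = 0.051572.
d = 0.536765 + 0.051572 = 0.588337.
Under a molecular clock d = 2μt, so t = d/(2μ) = 0.588337 / (2 × 0.0358) = 8.22 Myr.

8.22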